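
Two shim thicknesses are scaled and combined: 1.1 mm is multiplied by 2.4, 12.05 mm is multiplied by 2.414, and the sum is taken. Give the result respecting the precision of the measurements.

1.1 × 2.4 = 2.64 → 2.6 mm (2 s.f., last digit at the 10^-1 place).
12.05 × 2.414 = 29.0887 → 29.09 mm (4 s.f., last digit at the 10^-2 place).
Sum: 31.7287 mm; keep the coarser place, 10^-1.
Result: 31.7 mm.

31.7 mm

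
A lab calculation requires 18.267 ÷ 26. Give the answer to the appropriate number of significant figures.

18.267 ÷ 26 = 0.702576923077…
Multiplication/division keeps the fewest significant figures: 18.267 → 5 s.f., 26 → 2 s.f.; limit is 2.
Rounded to 2 significant figures: 0.70.

0.70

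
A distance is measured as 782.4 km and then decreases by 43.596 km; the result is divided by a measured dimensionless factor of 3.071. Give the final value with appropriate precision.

782.4 km − 43.596 km = 738.804 km; the difference is limited to 1 decimal place (4 s.f.).
Carrying full precision, 738.804 ÷ 3.071 = 240.574405731… km; 3.071 has 4 s.f., so the result keeps min(4, 4) = 4 s.f.
Rounded to 4 significant figures: 240.6 km.

240.6 km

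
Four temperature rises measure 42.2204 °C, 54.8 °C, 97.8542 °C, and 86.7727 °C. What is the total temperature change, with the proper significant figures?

281.6 °C

42.2204 °C + 54.8 °C + 97.8542 °C + 86.7727 °C = 281.6473 °C.
Addition/subtraction keeps the fewest decimal places: 42.2204 → 4 decimal places, 54.8 → 1 decimal place, 97.8542 → 4 decimal places, 86.7727 → 4 decimal places; limit is 1.
Rounded to 1 decimal place: 281.6 °C.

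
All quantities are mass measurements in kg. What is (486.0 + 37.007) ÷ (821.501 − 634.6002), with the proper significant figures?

486.0 + 37.007 = 523.007, limited to 1 d.p. → 4 s.f.; 821.501 − 634.6002 = 186.9008, limited to 3 d.p. → 6 s.f.
Carrying full precision, 523.007 ÷ 186.9008 = 2.79831332985…; keep min(4, 6) = 4 s.f.
Rounded to 4 significant figures: 2.798.

2.798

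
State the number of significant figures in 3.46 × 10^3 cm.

3

3.46 × 10^3: in scientific notation every digit of the coefficient is significant.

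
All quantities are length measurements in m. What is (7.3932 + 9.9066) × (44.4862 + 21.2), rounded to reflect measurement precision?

1.14 × 10^3 m²

7.3932 + 9.9066 = 17.2998, limited to 4 d.p. → 6 s.f.; 44.4862 + 21.2 = 65.6862, limited to 1 d.p. → 3 s.f.
Carrying full precision, 17.2998 × 65.6862 = 1136.35812276; keep min(6, 3) = 3 s.f.
Rounded to 3 significant figures: 1.14 × 10^3 m².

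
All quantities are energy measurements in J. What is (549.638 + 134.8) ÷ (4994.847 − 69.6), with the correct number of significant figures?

549.638 + 134.8 = 684.438, limited to 1 d.p. → 4 s.f.; 4994.847 − 69.6 = 4925.247, limited to 1 d.p. → 5 s.f.
Carrying full precision, 684.438 ÷ 4925.247 = 0.138965213318…; keep min(4, 5) = 4 s.f.
Rounded to 4 significant figures: 0.1390.

0.1390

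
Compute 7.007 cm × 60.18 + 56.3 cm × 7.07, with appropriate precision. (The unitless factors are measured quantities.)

820. cm

7.007 × 60.18 = 421.68126 → 421.7 cm (4 s.f., last digit at the 10^-1 place).
56.3 × 7.07 = 398.041 → 398 cm (3 s.f., last digit at the 10^0 place).
Sum: 819.72226 cm; keep the coarser place, 10^0.
Result: 820. cm.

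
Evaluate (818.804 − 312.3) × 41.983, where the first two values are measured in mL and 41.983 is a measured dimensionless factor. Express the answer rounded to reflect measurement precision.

2.126 × 10^4 mL

818.804 mL − 312.3 mL = 506.504 mL; the difference is limited to 1 decimal place (4 s.f.).
Carrying full precision, 506.504 × 41.983 = 21264.557432 mL; 41.983 has 5 s.f., so the result keeps min(4, 5) = 4 s.f.
Rounded to 4 significant figures: 2.126 × 10^4 mL.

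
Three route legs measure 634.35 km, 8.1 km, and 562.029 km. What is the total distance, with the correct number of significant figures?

634.35 km + 8.1 km + 562.029 km = 1204.479 km.
Addition/subtraction keeps the fewest decimal places: 634.35 → 2 decimal places, 8.1 → 1 decimal place, 562.029 → 3 decimal places; limit is 1.
Rounded to 1 decimal place: 1.2045 × 10³ km.

1.2045 × 10³ km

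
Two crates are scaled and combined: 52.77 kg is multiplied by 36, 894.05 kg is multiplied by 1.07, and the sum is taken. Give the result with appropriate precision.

2.9 × 10³ kg

52.77 × 36 = 1899.72 → 1.9 × 10³ kg (2 s.f., last digit at the 10^2 place).
894.05 × 1.07 = 956.6335 → 957 kg (3 s.f., last digit at the 10^0 place).
Sum: 2856.3535 kg; keep the coarser place, 10^2.
Result: 2.9 × 10³ kg.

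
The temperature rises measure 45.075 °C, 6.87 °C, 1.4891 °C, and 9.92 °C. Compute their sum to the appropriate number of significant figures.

45.075 °C + 6.87 °C + 1.4891 °C + 9.92 °C = 63.3541 °C.
Addition/subtraction keeps the fewest decimal places: 45.075 → 3 decimal places, 6.87 → 2 decimal places, 1.4891 → 4 decimal places, 9.92 → 2 decimal places; limit is 2.
Rounded to 2 decimal places: 63.35 °C.

63.35 °C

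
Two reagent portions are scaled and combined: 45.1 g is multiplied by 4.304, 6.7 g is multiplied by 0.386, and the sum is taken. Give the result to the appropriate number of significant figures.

45.1 × 4.304 = 194.1104 → 194 g (3 s.f., last digit at the 10^0 place).
6.7 × 0.386 = 2.5862 → 2.6 g (2 s.f., last digit at the 10^-1 place).
Sum: 196.6966 g; keep the coarser place, 10^0.
Result: 197 g.

197 g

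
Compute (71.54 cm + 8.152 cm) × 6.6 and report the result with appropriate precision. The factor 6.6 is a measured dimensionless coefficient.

71.54 cm + 8.152 cm = 79.692 cm; the sum is limited to 2 decimal places (4 s.f.).
Carrying full precision, 79.692 × 6.6 = 525.9672 cm; 6.6 has 2 s.f., so the result keeps min(4, 2) = 2 s.f.
Rounded to 2 significant figures: 5.3 × 10² cm.

5.3 × 10² cm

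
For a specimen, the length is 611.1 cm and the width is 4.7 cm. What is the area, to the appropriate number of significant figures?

2.9 × 10³ cm²

area = 611.1 cm × 4.7 cm = 2872.17 cm².
611.1 has 4 significant figures; 4.7 has 2.
Division/multiplication keeps the fewest: 2 significant figures.
Rounded: 2.9 × 10³ cm².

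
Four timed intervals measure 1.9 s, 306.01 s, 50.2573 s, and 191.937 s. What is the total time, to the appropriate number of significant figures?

550.1 s

1.9 s + 306.01 s + 50.2573 s + 191.937 s = 550.1043 s.
Addition/subtraction keeps the fewest decimal places: 1.9 → 1 decimal place, 306.01 → 2 decimal places, 50.2573 → 4 decimal places, 191.937 → 3 decimal places; limit is 1.
Rounded to 1 decimal place: 550.1 s.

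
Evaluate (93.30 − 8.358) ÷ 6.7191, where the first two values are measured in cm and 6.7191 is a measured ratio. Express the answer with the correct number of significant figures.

93.30 cm − 8.358 cm = 84.942 cm; the difference is limited to 2 decimal places (4 s.f.).
Carrying full precision, 84.942 ÷ 6.7191 = 12.6418716792… cm; 6.7191 has 5 s.f., so the result keeps min(4, 5) = 4 s.f.
Rounded to 4 significant figures: 12.64 cm.

12.64 cm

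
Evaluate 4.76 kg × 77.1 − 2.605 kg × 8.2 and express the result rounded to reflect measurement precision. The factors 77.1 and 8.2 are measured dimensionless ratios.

346 kg

4.76 × 77.1 = 366.996 → 367 kg (3 s.f., last digit at the 10^0 place).
2.605 × 8.2 = 21.361 → 21 kg (2 s.f., last digit at the 10^0 place).
Difference: 345.635 kg; keep the coarser place, 10^0.
Result: 346 kg.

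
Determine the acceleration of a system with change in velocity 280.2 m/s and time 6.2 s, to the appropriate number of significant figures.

45 m/s²

acceleration = 280.2 m/s ÷ 6.2 s = 45.1935483871… m/s².
280.2 has 4 significant figures; 6.2 has 2.
Division/multiplication keeps the fewest: 2 significant figures.
Rounded: 45 m/s².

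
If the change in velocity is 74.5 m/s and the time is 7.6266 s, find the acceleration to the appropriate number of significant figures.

acceleration = 74.5 m/s ÷ 7.6266 s = 9.76844203184… m/s².
74.5 has 3 significant figures; 7.6266 has 5.
Division/multiplication keeps the fewest: 3 significant figures.
Rounded: 9.77 m/s².

9.77 m/s²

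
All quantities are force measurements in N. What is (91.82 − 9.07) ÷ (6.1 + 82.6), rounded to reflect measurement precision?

0.933

91.82 − 9.07 = 82.75, limited to 2 d.p. → 4 s.f.; 6.1 + 82.6 = 88.7, limited to 1 d.p. → 3 s.f.
Carrying full precision, 82.75 ÷ 88.7 = 0.932919954904…; keep min(4, 3) = 3 s.f.
Rounded to 3 significant figures: 0.933.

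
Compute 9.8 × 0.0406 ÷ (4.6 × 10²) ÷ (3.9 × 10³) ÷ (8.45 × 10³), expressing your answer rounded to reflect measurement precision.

2.6 × 10⁻¹¹

9.8 × 0.0406 ÷ (4.6 × 10²) ÷ (3.9 × 10³) ÷ (8.45 × 10³) = 2.62465944997 × 10^-11…
Multiplication/division keeps the fewest significant figures: 9.8 → 2 s.f., 0.0406 → 3 s.f., 4.6 × 10² → 2 s.f., 3.9 × 10³ → 2 s.f., 8.45 × 10³ → 3 s.f.; limit is 2.
Rounded to 2 significant figures: 2.6 × 10⁻¹¹.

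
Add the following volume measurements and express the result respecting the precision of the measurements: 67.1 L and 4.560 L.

67.1 L + 4.560 L = 71.660 L.
Addition/subtraction keeps the fewest decimal places: 67.1 → 1 decimal place, 4.560 → 3 decimal places; limit is 1.
Rounded to 1 decimal place: 71.7 L.

71.7 L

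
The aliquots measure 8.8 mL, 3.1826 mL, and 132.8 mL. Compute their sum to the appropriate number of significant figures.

8.8 mL + 3.1826 mL + 132.8 mL = 144.7826 mL.
Addition/subtraction keeps the fewest decimal places: 8.8 → 1 decimal place, 3.1826 → 4 decimal places, 132.8 → 1 decimal place; limit is 1.
Rounded to 1 decimal place: 144.8 mL.

144.8 mL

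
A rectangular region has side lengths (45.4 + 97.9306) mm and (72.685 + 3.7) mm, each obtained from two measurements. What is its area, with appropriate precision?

1.09 × 10^4 mm²

45.4 + 97.9306 = 143.3306, limited to 1 d.p. → 4 s.f.; 72.685 + 3.7 = 76.385, limited to 1 d.p. → 3 s.f.
Carrying full precision, 143.3306 × 76.385 = 10948.307881; keep min(4, 3) = 3 s.f.
Rounded to 3 significant figures: 1.09 × 10^4 mm².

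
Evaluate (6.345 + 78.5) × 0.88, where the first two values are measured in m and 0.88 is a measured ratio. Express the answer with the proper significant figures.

75 m

6.345 m + 78.5 m = 84.845 m; the sum is limited to 1 decimal place (3 s.f.).
Carrying full precision, 84.845 × 0.88 = 74.6636 m; 0.88 has 2 s.f., so the result keeps min(3, 2) = 2 s.f.
Rounded to 2 significant figures: 75 m.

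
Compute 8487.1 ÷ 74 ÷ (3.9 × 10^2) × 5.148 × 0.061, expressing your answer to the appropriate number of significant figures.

8487.1 ÷ 74 ÷ (3.9 × 10^2) × 5.148 × 0.061 = 0.0923488232432…
Multiplication/division keeps the fewest significant figures: 8487.1 → 5 s.f., 74 → 2 s.f., 3.9 × 10^2 → 2 s.f., 5.148 → 4 s.f., 0.061 → 2 s.f.; limit is 2.
Rounded to 2 significant figures: 0.092.

0.092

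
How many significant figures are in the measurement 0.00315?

3

0.00315: leading zeros are not significant.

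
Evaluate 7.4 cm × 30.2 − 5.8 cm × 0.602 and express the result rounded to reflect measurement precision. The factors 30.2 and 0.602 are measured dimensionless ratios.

7.4 × 30.2 = 223.48 → 2.2 × 10² cm (2 s.f., last digit at the 10^1 place).
5.8 × 0.602 = 3.4916 → 3.5 cm (2 s.f., last digit at the 10^-1 place).
Difference: 219.9884 cm; keep the coarser place, 10^1.
Result: 2.2 × 10² cm.

2.2 × 10² cm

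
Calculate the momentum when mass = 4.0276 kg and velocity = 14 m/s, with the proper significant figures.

56 kg·m/s

momentum = 4.0276 kg × 14 m/s = 56.3864 kg·m/s.
4.0276 has 5 significant figures; 14 has 2.
Division/multiplication keeps the fewest: 2 significant figures.
Rounded: 56 kg·m/s.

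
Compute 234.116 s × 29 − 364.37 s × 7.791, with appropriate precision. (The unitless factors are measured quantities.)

4.0 × 10^3 s

234.116 × 29 = 6789.364 → 6.8 × 10^3 s (2 s.f., last digit at the 10^2 place).
364.37 × 7.791 = 2838.80667 → 2839 s (4 s.f., last digit at the 10^0 place).
Difference: 3950.55733 s; keep the coarser place, 10^2.
Result: 4.0 × 10^3 s.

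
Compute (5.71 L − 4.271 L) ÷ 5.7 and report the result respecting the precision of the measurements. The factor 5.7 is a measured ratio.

5.71 L − 4.271 L = 1.439 L; the difference is limited to 2 decimal places (3 s.f.).
Carrying full precision, 1.439 ÷ 5.7 = 0.252456140351… L; 5.7 has 2 s.f., so the result keeps min(3, 2) = 2 s.f.
Rounded to 2 significant figures: 0.25 L.

0.25 L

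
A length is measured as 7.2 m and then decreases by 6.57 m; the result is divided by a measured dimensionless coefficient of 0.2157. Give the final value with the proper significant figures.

3 m

7.2 m − 6.57 m = 0.63 m; the difference is limited to 1 decimal place (1 s.f.).
Carrying full precision, 0.63 ÷ 0.2157 = 2.9207232267… m; 0.2157 has 4 s.f., so the result keeps min(1, 4) = 1 s.f.
Rounded to 1 significant figure: 3 m.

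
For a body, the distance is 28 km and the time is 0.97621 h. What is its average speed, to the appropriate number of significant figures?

average speed = 28 km ÷ 0.97621 h = 28.6823531822… km/h.
28 has 2 significant figures; 0.97621 has 5.
Division/multiplication keeps the fewest: 2 significant figures.
Rounded: 29 km/h.

29 km/h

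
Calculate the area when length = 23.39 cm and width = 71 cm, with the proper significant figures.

1.7 × 10^3 cm²

area = 23.39 cm × 71 cm = 1660.69 cm².
23.39 has 4 significant figures; 71 has 2.
Division/multiplication keeps the fewest: 2 significant figures.
Rounded: 1.7 × 10^3 cm².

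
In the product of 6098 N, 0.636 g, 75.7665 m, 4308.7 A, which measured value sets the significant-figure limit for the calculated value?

6098 N → 4 s.f.; 0.636 g → 3 s.f.; 75.7665 m → 6 s.f.; 4308.7 A → 5 s.f.
The fewest is 3 significant figures, from 0.636 g.

0.636 g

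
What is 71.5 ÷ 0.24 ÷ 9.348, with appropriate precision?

71.5 ÷ 0.24 ÷ 9.348 = 31.8695621167…
Multiplication/division keeps the fewest significant figures: 71.5 → 3 s.f., 0.24 → 2 s.f., 9.348 → 4 s.f.; limit is 2.
Rounded to 2 significant figures: 32.

32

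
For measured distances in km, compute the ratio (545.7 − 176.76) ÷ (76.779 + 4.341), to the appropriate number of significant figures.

4.548

545.7 − 176.76 = 368.94, limited to 1 d.p. → 4 s.f.; 76.779 + 4.341 = 81.120, limited to 3 d.p. → 5 s.f.
Carrying full precision, 368.94 ÷ 81.120 = 4.54807692308…; keep min(4, 5) = 4 s.f.
Rounded to 4 significant figures: 4.548.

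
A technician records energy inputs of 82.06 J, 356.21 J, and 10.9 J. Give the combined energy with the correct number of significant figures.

449.2 J

82.06 J + 356.21 J + 10.9 J = 449.17 J.
Addition/subtraction keeps the fewest decimal places: 82.06 → 2 decimal places, 356.21 → 2 decimal places, 10.9 → 1 decimal place; limit is 1.
Rounded to 1 decimal place: 449.2 J.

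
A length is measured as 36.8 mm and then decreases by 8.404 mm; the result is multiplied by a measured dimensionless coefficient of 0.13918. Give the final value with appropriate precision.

3.95 mm

36.8 mm − 8.404 mm = 28.396 mm; the difference is limited to 1 decimal place (3 s.f.).
Carrying full precision, 28.396 × 0.13918 = 3.95215528 mm; 0.13918 has 5 s.f., so the result keeps min(3, 5) = 3 s.f.
Rounded to 3 significant figures: 3.95 mm.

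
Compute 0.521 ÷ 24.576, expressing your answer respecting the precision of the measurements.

0.0212

0.521 ÷ 24.576 = 0.0211995442708…
Multiplication/division keeps the fewest significant figures: 0.521 → 3 s.f., 24.576 → 5 s.f.; limit is 3.
Rounded to 3 significant figures: 0.0212.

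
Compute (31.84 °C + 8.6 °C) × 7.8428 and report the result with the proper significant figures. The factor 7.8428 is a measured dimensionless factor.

317 °C

31.84 °C + 8.6 °C = 40.44 °C; the sum is limited to 1 decimal place (3 s.f.).
Carrying full precision, 40.44 × 7.8428 = 317.162832 °C; 7.8428 has 5 s.f., so the result keeps min(3, 5) = 3 s.f.
Rounded to 3 significant figures: 317 °C.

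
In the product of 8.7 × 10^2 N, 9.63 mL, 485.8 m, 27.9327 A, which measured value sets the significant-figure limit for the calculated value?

8.7 × 10^2 N

8.7 × 10^2 N → 2 s.f.; 9.63 mL → 3 s.f.; 485.8 m → 4 s.f.; 27.9327 A → 6 s.f.
The fewest is 2 significant figures, from 8.7 × 10^2 N.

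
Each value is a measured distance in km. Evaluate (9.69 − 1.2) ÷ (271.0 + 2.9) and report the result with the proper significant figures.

0.031

9.69 − 1.2 = 8.49, limited to 1 d.p. → 2 s.f.; 271.0 + 2.9 = 273.9, limited to 1 d.p. → 4 s.f.
Carrying full precision, 8.49 ÷ 273.9 = 0.0309967141292…; keep min(2, 4) = 2 s.f.
Rounded to 2 significant figures: 0.031.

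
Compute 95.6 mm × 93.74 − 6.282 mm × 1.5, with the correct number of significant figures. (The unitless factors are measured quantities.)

95.6 × 93.74 = 8961.544 → 8.96 × 10³ mm (3 s.f., last digit at the 10^1 place).
6.282 × 1.5 = 9.423 → 9.4 mm (2 s.f., last digit at the 10^-1 place).
Difference: 8952.121 mm; keep the coarser place, 10^1.
Result: 8.95 × 10³ mm.

8.95 × 10³ mm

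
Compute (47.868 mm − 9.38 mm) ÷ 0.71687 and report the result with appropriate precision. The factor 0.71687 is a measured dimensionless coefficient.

47.868 mm − 9.38 mm = 38.488 mm; the difference is limited to 2 decimal places (4 s.f.).
Carrying full precision, 38.488 ÷ 0.71687 = 53.6889533667… mm; 0.71687 has 5 s.f., so the result keeps min(4, 5) = 4 s.f.
Rounded to 4 significant figures: 53.69 mm.

53.69 mm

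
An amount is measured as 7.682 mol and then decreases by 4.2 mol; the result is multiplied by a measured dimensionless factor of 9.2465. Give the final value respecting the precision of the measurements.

7.682 mol − 4.2 mol = 3.482 mol; the difference is limited to 1 decimal place (2 s.f.).
Carrying full precision, 3.482 × 9.2465 = 32.196313 mol; 9.2465 has 5 s.f., so the result keeps min(2, 5) = 2 s.f.
Rounded to 2 significant figures: 32 mol.

32 mol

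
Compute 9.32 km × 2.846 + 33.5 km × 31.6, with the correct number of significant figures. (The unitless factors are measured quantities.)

9.32 × 2.846 = 26.52472 → 26.5 km (3 s.f., last digit at the 10^-1 place).
33.5 × 31.6 = 1058.6 → 1.06 × 10³ km (3 s.f., last digit at the 10^1 place).
Sum: 1085.12472 km; keep the coarser place, 10^1.
Result: 1.09 × 10³ km.

1.09 × 10³ km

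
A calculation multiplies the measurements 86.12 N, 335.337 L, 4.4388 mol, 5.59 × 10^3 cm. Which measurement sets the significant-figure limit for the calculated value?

86.12 N → 4 s.f.; 335.337 L → 6 s.f.; 4.4388 mol → 5 s.f.; 5.59 × 10^3 cm → 3 s.f.
The fewest is 3 significant figures, from 5.59 × 10^3 cm.

5.59 × 10^3 cm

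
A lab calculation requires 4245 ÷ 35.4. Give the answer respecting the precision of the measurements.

120.

4245 ÷ 35.4 = 119.915254237…
Multiplication/division keeps the fewest significant figures: 4245 → 4 s.f., 35.4 → 3 s.f.; limit is 3.
Rounded to 3 significant figures: 120.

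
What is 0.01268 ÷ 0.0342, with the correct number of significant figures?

0.01268 ÷ 0.0342 = 0.370760233918…
Multiplication/division keeps the fewest significant figures: 0.01268 → 4 s.f., 0.0342 → 3 s.f.; limit is 3.
Rounded to 3 significant figures: 0.371.

0.371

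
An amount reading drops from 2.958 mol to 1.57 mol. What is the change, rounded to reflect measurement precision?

2.958 mol − 1.57 mol = 1.388 mol.
Addition/subtraction keeps the fewest decimal places: 2.958 → 3 decimal places, 1.57 → 2 decimal places; limit is 2.
Rounded to 2 decimal places: 1.39 mol.

1.39 mol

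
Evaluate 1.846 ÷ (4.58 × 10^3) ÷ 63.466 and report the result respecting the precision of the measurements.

1.846 ÷ (4.58 × 10^3) ÷ 63.466 = 0.00000635075108813…
Multiplication/division keeps the fewest significant figures: 1.846 → 4 s.f., 4.58 × 10^3 → 3 s.f., 63.466 → 5 s.f.; limit is 3.
Rounded to 3 significant figures: 6.35 × 10^-6.

6.35 × 10^-6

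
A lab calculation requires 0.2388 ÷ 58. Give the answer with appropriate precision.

0.2388 ÷ 58 = 0.00411724137931…
Multiplication/division keeps the fewest significant figures: 0.2388 → 4 s.f., 58 → 2 s.f.; limit is 2.
Rounded to 2 significant figures: 4.1 × 10^-3.

4.1 × 10^-3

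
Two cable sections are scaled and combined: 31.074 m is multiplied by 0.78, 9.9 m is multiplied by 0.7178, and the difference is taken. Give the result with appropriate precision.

31.074 × 0.78 = 24.23772 → 24 m (2 s.f., last digit at the 10^0 place).
9.9 × 0.7178 = 7.10622 → 7.1 m (2 s.f., last digit at the 10^-1 place).
Difference: 17.1315 m; keep the coarser place, 10^0.
Result: 17 m.

17 m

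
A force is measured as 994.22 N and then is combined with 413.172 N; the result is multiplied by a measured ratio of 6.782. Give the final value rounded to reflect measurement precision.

994.22 N + 413.172 N = 1407.392 N; the sum is limited to 2 decimal places (6 s.f.).
Carrying full precision, 1407.392 × 6.782 = 9544.932544 N; 6.782 has 4 s.f., so the result keeps min(6, 4) = 4 s.f.
Rounded to 4 significant figures: 9545 N.

9545 N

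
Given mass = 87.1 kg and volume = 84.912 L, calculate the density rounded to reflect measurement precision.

density = 87.1 kg ÷ 84.912 L = 1.02576785378… kg/L.
87.1 has 3 significant figures; 84.912 has 5.
Division/multiplication keeps the fewest: 3 significant figures.
Rounded: 1.03 kg/L.

1.03 kg/L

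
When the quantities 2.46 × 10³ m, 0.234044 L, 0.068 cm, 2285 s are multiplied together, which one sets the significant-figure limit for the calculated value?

0.068 cm

2.46 × 10³ m → 3 s.f.; 0.234044 L → 6 s.f.; 0.068 cm → 2 s.f.; 2285 s → 4 s.f.
The fewest is 2 significant figures, from 0.068 cm.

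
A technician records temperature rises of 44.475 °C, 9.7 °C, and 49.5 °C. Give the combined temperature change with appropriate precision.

44.475 °C + 9.7 °C + 49.5 °C = 103.675 °C.
Addition/subtraction keeps the fewest decimal places: 44.475 → 3 decimal places, 9.7 → 1 decimal place, 49.5 → 1 decimal place; limit is 1.
Rounded to 1 decimal place: 103.7 °C.

103.7 °C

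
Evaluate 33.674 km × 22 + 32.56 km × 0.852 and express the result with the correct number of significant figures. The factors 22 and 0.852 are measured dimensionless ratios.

7.7 × 10^2 km

33.674 × 22 = 740.828 → 7.4 × 10^2 km (2 s.f., last digit at the 10^1 place).
32.56 × 0.852 = 27.74112 → 27.7 km (3 s.f., last digit at the 10^-1 place).
Sum: 768.56912 km; keep the coarser place, 10^1.
Result: 7.7 × 10^2 km.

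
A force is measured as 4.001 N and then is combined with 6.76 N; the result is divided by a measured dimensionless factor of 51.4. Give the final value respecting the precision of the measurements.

4.001 N + 6.76 N = 10.761 N; the sum is limited to 2 decimal places (4 s.f.).
Carrying full precision, 10.761 ÷ 51.4 = 0.209357976654… N; 51.4 has 3 s.f., so the result keeps min(4, 3) = 3 s.f.
Rounded to 3 significant figures: 0.209 N.

0.209 N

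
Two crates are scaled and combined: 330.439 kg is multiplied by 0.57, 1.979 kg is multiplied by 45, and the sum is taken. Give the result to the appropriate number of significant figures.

330.439 × 0.57 = 188.35023 → 1.9 × 10^2 kg (2 s.f., last digit at the 10^1 place).
1.979 × 45 = 89.055 → 89 kg (2 s.f., last digit at the 10^0 place).
Sum: 277.40523 kg; keep the coarser place, 10^1.
Result: 2.8 × 10^2 kg.

2.8 × 10^2 kg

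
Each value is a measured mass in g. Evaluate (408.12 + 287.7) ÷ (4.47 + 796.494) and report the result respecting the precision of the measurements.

408.12 + 287.7 = 695.82, limited to 1 d.p. → 4 s.f.; 4.47 + 796.494 = 800.964, limited to 2 d.p. → 5 s.f.
Carrying full precision, 695.82 ÷ 800.964 = 0.86872818254…; keep min(4, 5) = 4 s.f.
Rounded to 4 significant figures: 0.8687.

0.8687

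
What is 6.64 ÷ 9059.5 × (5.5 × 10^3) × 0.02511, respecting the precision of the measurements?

6.64 ÷ 9059.5 × (5.5 × 10^3) × 0.02511 = 0.101221612672…
Multiplication/division keeps the fewest significant figures: 6.64 → 3 s.f., 9059.5 → 5 s.f., 5.5 × 10^3 → 2 s.f., 0.02511 → 4 s.f.; limit is 2.
Rounded to 2 significant figures: 1.0 × 10^-1.

1.0 × 10^-1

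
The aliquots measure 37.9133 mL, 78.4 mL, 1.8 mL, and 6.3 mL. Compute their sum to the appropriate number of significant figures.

37.9133 mL + 78.4 mL + 1.8 mL + 6.3 mL = 124.4133 mL.
Addition/subtraction keeps the fewest decimal places: 37.9133 → 4 decimal places, 78.4 → 1 decimal place, 1.8 → 1 decimal place, 6.3 → 1 decimal place; limit is 1.
Rounded to 1 decimal place: 124.4 mL.

124.4 mL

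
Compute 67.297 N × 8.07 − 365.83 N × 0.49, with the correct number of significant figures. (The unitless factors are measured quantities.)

3.6 × 10² N

67.297 × 8.07 = 543.08679 → 543 N (3 s.f., last digit at the 10^0 place).
365.83 × 0.49 = 179.2567 → 1.8 × 10² N (2 s.f., last digit at the 10^1 place).
Difference: 363.83009 N; keep the coarser place, 10^1.
Result: 3.6 × 10² N.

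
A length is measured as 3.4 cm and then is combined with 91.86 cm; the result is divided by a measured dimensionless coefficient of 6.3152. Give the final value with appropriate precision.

3.4 cm + 91.86 cm = 95.26 cm; the sum is limited to 1 decimal place (3 s.f.).
Carrying full precision, 95.26 ÷ 6.3152 = 15.0842411958… cm; 6.3152 has 5 s.f., so the result keeps min(3, 5) = 3 s.f.
Rounded to 3 significant figures: 15.1 cm.

15.1 cm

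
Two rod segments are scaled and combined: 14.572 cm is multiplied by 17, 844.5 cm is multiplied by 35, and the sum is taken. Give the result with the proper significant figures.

14.572 × 17 = 247.724 → 2.5 × 10^2 cm (2 s.f., last digit at the 10^1 place).
844.5 × 35 = 29557.5 → 3.0 × 10^4 cm (2 s.f., last digit at the 10^3 place).
Sum: 29805.224 cm; keep the coarser place, 10^3.
Result: 3.0 × 10^4 cm.

3.0 × 10^4 cm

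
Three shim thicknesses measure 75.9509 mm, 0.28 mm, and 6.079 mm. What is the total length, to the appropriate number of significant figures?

75.9509 mm + 0.28 mm + 6.079 mm = 82.3099 mm.
Addition/subtraction keeps the fewest decimal places: 75.9509 → 4 decimal places, 0.28 → 2 decimal places, 6.079 → 3 decimal places; limit is 2.
Rounded to 2 decimal places: 82.31 mm.

82.31 mm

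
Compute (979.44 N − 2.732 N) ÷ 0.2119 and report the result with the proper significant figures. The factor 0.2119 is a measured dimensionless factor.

979.44 N − 2.732 N = 976.708 N; the difference is limited to 2 decimal places (5 s.f.).
Carrying full precision, 976.708 ÷ 0.2119 = 4609.28739972… N; 0.2119 has 4 s.f., so the result keeps min(5, 4) = 4 s.f.
Rounded to 4 significant figures: 4609 N.

4609 N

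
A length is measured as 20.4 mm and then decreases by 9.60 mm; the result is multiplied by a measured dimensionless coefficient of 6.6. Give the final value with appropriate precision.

20.4 mm − 9.60 mm = 10.80 mm; the difference is limited to 1 decimal place (3 s.f.).
Carrying full precision, 10.80 × 6.6 = 71.28 mm; 6.6 has 2 s.f., so the result keeps min(3, 2) = 2 s.f.
Rounded to 2 significant figures: 71 mm.

71 mm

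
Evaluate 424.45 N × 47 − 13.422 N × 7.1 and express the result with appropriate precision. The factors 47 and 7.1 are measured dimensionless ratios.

424.45 × 47 = 19949.15 → 2.0 × 10^4 N (2 s.f., last digit at the 10^3 place).
13.422 × 7.1 = 95.2962 → 95 N (2 s.f., last digit at the 10^0 place).
Difference: 19853.8538 N; keep the coarser place, 10^3.
Result: 2.0 × 10^4 N.

2.0 × 10^4 N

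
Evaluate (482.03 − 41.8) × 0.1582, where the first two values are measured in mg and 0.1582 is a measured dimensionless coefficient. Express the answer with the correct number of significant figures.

69.64 mg

482.03 mg − 41.8 mg = 440.23 mg; the difference is limited to 1 decimal place (4 s.f.).
Carrying full precision, 440.23 × 0.1582 = 69.644386 mg; 0.1582 has 4 s.f., so the result keeps min(4, 4) = 4 s.f.
Rounded to 4 significant figures: 69.64 mg.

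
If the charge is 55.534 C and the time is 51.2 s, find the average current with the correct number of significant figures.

1.08 A

average current = 55.534 C ÷ 51.2 s = 1.0846484375 A.
55.534 has 5 significant figures; 51.2 has 3.
Division/multiplication keeps the fewest: 3 significant figures.
Rounded: 1.08 A.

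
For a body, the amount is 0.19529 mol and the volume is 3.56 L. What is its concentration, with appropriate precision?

concentration = 0.19529 mol ÷ 3.56 L = 0.054856741573… mol/L.
0.19529 has 5 significant figures; 3.56 has 3.
Division/multiplication keeps the fewest: 3 significant figures.
Rounded: 0.0549 mol/L.

0.0549 mol/L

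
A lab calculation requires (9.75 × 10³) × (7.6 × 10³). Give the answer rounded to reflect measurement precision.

(9.75 × 10³) × (7.6 × 10³) = 74100000
Multiplication/division keeps the fewest significant figures: 9.75 × 10³ → 3 s.f., 7.6 × 10³ → 2 s.f.; limit is 2.
Rounded to 2 significant figures: 7.4 × 10⁷.

7.4 × 10⁷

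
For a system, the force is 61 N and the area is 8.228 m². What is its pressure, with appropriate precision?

pressure = 61 N ÷ 8.228 m² = 7.41370928537… Pa.
61 has 2 significant figures; 8.228 has 4.
Division/multiplication keeps the fewest: 2 significant figures.
Rounded: 7.4 Pa.

7.4 Pa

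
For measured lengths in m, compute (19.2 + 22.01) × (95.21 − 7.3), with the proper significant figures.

3.62 × 10³ m²

19.2 + 22.01 = 41.21, limited to 1 d.p. → 3 s.f.; 95.21 − 7.3 = 87.91, limited to 1 d.p. → 3 s.f.
Carrying full precision, 41.21 × 87.91 = 3622.7711; keep min(3, 3) = 3 s.f.
Rounded to 3 significant figures: 3.62 × 10³ m².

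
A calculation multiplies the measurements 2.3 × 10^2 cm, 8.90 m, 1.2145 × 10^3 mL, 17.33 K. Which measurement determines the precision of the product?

2.3 × 10^2 cm → 2 s.f.; 8.90 m → 3 s.f.; 1.2145 × 10^3 mL → 5 s.f.; 17.33 K → 4 s.f.
The fewest is 2 significant figures, from 2.3 × 10^2 cm.

2.3 × 10^2 cm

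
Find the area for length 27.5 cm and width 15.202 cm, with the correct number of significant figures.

418 cm²

area = 27.5 cm × 15.202 cm = 418.055 cm².
27.5 has 3 significant figures; 15.202 has 5.
Division/multiplication keeps the fewest: 3 significant figures.
Rounded: 418 cm².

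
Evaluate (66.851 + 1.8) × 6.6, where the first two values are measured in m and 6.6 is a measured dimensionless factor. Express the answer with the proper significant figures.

66.851 m + 1.8 m = 68.651 m; the sum is limited to 1 decimal place (3 s.f.).
Carrying full precision, 68.651 × 6.6 = 453.0966 m; 6.6 has 2 s.f., so the result keeps min(3, 2) = 2 s.f.
Rounded to 2 significant figures: 4.5 × 10² m.

4.5 × 10² m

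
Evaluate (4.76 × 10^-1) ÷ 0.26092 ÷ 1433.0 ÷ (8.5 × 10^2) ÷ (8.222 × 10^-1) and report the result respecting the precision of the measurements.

(4.76 × 10^-1) ÷ 0.26092 ÷ 1433.0 ÷ (8.5 × 10^2) ÷ (8.222 × 10^-1) = 0.00000182161667993…
Multiplication/division keeps the fewest significant figures: 4.76 × 10^-1 → 3 s.f., 0.26092 → 5 s.f., 1433.0 → 5 s.f., 8.5 × 10^2 → 2 s.f., 8.222 × 10^-1 → 4 s.f.; limit is 2.
Rounded to 2 significant figures: 1.8 × 10^-6.

1.8 × 10^-6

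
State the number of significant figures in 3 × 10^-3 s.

1

3 × 10^-3: in scientific notation every digit of the coefficient is significant.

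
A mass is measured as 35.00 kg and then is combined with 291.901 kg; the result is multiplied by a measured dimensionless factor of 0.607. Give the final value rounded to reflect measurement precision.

35.00 kg + 291.901 kg = 326.901 kg; the sum is limited to 2 decimal places (5 s.f.).
Carrying full precision, 326.901 × 0.607 = 198.428907 kg; 0.607 has 3 s.f., so the result keeps min(5, 3) = 3 s.f.
Rounded to 3 significant figures: 198 kg.

198 kg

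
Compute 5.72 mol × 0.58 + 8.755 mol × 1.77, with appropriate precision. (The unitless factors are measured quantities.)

5.72 × 0.58 = 3.3176 → 3.3 mol (2 s.f., last digit at the 10^-1 place).
8.755 × 1.77 = 15.49635 → 15.5 mol (3 s.f., last digit at the 10^-1 place).
Sum: 18.81395 mol; keep the coarser place, 10^-1.
Result: 18.8 mol.

18.8 mol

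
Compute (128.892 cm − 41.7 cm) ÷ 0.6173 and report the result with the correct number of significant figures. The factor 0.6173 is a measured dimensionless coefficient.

141 cm

128.892 cm − 41.7 cm = 87.192 cm; the difference is limited to 1 decimal place (3 s.f.).
Carrying full precision, 87.192 ÷ 0.6173 = 141.247367568… cm; 0.6173 has 4 s.f., so the result keeps min(3, 4) = 3 s.f.
Rounded to 3 significant figures: 141 cm.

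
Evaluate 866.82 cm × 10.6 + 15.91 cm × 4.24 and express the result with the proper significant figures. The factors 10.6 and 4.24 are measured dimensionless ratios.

9.26 × 10³ cm

866.82 × 10.6 = 9188.292 → 9.19 × 10³ cm (3 s.f., last digit at the 10^1 place).
15.91 × 4.24 = 67.4584 → 67.5 cm (3 s.f., last digit at the 10^-1 place).
Sum: 9255.7504 cm; keep the coarser place, 10^1.
Result: 9.26 × 10³ cm.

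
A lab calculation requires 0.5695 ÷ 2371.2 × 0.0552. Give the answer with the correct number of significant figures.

0.5695 ÷ 2371.2 × 0.0552 = 0.0000132575910931…
Multiplication/division keeps the fewest significant figures: 0.5695 → 4 s.f., 2371.2 → 5 s.f., 0.0552 → 3 s.f.; limit is 3.
Rounded to 3 significant figures: 1.33 × 10⁻⁵.

1.33 × 10⁻⁵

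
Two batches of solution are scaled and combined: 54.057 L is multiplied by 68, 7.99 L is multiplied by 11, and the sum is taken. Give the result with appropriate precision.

54.057 × 68 = 3675.876 → 3.7 × 10³ L (2 s.f., last digit at the 10^2 place).
7.99 × 11 = 87.89 → 88 L (2 s.f., last digit at the 10^0 place).
Sum: 3763.766 L; keep the coarser place, 10^2.
Result: 3.8 × 10³ L.

3.8 × 10³ L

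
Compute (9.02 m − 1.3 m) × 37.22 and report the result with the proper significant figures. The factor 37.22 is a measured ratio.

2.9 × 10² m

9.02 m − 1.3 m = 7.72 m; the difference is limited to 1 decimal place (2 s.f.).
Carrying full precision, 7.72 × 37.22 = 287.3384 m; 37.22 has 4 s.f., so the result keeps min(2, 4) = 2 s.f.
Rounded to 2 significant figures: 2.9 × 10² m.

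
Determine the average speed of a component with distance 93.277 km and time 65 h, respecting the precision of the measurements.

1.4 km/h

average speed = 93.277 km ÷ 65 h = 1.43503076923… km/h.
93.277 has 5 significant figures; 65 has 2.
Division/multiplication keeps the fewest: 2 significant figures.
Rounded: 1.4 km/h.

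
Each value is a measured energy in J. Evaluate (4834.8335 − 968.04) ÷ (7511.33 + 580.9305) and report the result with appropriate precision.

0.477838

4834.8335 − 968.04 = 3866.7935, limited to 2 d.p. → 6 s.f.; 7511.33 + 580.9305 = 8092.2605, limited to 2 d.p. → 6 s.f.
Carrying full precision, 3866.7935 ÷ 8092.2605 = 0.477838485303…; keep min(6, 6) = 6 s.f.
Rounded to 6 significant figures: 0.477838.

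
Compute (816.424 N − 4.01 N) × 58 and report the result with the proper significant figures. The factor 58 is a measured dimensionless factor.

816.424 N − 4.01 N = 812.414 N; the difference is limited to 2 decimal places (5 s.f.).
Carrying full precision, 812.414 × 58 = 47120.012 N; 58 has 2 s.f., so the result keeps min(5, 2) = 2 s.f.
Rounded to 2 significant figures: 4.7 × 10^4 N.

4.7 × 10^4 N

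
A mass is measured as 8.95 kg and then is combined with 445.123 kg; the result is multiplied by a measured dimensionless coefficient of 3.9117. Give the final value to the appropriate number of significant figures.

8.95 kg + 445.123 kg = 454.073 kg; the sum is limited to 2 decimal places (5 s.f.).
Carrying full precision, 454.073 × 3.9117 = 1776.1973541 kg; 3.9117 has 5 s.f., so the result keeps min(5, 5) = 5 s.f.
Rounded to 5 significant figures: 1776.2 kg.

1776.2 kg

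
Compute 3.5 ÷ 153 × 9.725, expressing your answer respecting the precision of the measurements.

3.5 ÷ 153 × 9.725 = 0.222467320261…
Multiplication/division keeps the fewest significant figures: 3.5 → 2 s.f., 153 → 3 s.f., 9.725 → 4 s.f.; limit is 2.
Rounded to 2 significant figures: 0.22.

0.22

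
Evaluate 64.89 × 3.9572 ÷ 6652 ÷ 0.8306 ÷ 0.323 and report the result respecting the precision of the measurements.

0.144

64.89 × 3.9572 ÷ 6652 ÷ 0.8306 ÷ 0.323 = 0.143886180712…
Multiplication/division keeps the fewest significant figures: 64.89 → 4 s.f., 3.9572 → 5 s.f., 6652 → 4 s.f., 0.8306 → 4 s.f., 0.323 → 3 s.f.; limit is 3.
Rounded to 3 significant figures: 0.144.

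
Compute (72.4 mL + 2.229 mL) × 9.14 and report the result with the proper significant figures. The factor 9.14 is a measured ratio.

682 mL

72.4 mL + 2.229 mL = 74.629 mL; the sum is limited to 1 decimal place (3 s.f.).
Carrying full precision, 74.629 × 9.14 = 682.10906 mL; 9.14 has 3 s.f., so the result keeps min(3, 3) = 3 s.f.
Rounded to 3 significant figures: 682 mL.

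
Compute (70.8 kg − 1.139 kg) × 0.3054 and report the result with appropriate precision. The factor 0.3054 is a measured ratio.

70.8 kg − 1.139 kg = 69.661 kg; the difference is limited to 1 decimal place (3 s.f.).
Carrying full precision, 69.661 × 0.3054 = 21.2744694 kg; 0.3054 has 4 s.f., so the result keeps min(3, 4) = 3 s.f.
Rounded to 3 significant figures: 21.3 kg.

21.3 kg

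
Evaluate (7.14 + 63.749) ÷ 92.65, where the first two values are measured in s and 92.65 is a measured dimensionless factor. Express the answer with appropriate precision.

7.14 s + 63.749 s = 70.889 s; the sum is limited to 2 decimal places (4 s.f.).
Carrying full precision, 70.889 ÷ 92.65 = 0.765126821371… s; 92.65 has 4 s.f., so the result keeps min(4, 4) = 4 s.f.
Rounded to 4 significant figures: 0.7651 s.

0.7651 s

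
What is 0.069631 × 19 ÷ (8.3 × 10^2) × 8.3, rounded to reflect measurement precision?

0.069631 × 19 ÷ (8.3 × 10^2) × 8.3 = 0.01322989
Multiplication/division keeps the fewest significant figures: 0.069631 → 5 s.f., 19 → 2 s.f., 8.3 × 10^2 → 2 s.f., 8.3 → 2 s.f.; limit is 2.
Rounded to 2 significant figures: 0.013.

0.013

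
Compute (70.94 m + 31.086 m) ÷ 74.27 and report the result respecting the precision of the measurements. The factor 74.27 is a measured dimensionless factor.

1.374 m

70.94 m + 31.086 m = 102.026 m; the sum is limited to 2 decimal places (5 s.f.).
Carrying full precision, 102.026 ÷ 74.27 = 1.37371751717… m; 74.27 has 4 s.f., so the result keeps min(5, 4) = 4 s.f.
Rounded to 4 significant figures: 1.374 m.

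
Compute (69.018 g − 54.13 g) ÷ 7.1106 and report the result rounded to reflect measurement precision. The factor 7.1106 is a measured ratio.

2.094 g

69.018 g − 54.13 g = 14.888 g; the difference is limited to 2 decimal places (4 s.f.).
Carrying full precision, 14.888 ÷ 7.1106 = 2.09377549011… g; 7.1106 has 5 s.f., so the result keeps min(4, 5) = 4 s.f.
Rounded to 4 significant figures: 2.094 g.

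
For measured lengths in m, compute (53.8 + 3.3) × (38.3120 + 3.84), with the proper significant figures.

2.41 × 10³ m²

53.8 + 3.3 = 57.1, limited to 1 d.p. → 3 s.f.; 38.3120 + 3.84 = 42.1520, limited to 2 d.p. → 4 s.f.
Carrying full precision, 57.1 × 42.1520 = 2406.8792; keep min(3, 4) = 3 s.f.
Rounded to 3 significant figures: 2.41 × 10³ m².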